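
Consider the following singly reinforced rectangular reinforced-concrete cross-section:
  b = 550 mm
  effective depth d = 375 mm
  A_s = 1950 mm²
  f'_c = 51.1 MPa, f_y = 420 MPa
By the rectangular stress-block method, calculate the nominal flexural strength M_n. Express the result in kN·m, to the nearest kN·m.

T = A_s f_y = 1950 × 420 = 819000 N = 819 kN.
From C = T: a = T/(0.85 f'_c b) = 819000/(0.85 × 51.1 × 550) = 34.28 mm.
M_n = T(d − a/2) = 819 kN × (375 − 17.14) mm = 293.09 kN·m.

M_n ≈ 293 kN·m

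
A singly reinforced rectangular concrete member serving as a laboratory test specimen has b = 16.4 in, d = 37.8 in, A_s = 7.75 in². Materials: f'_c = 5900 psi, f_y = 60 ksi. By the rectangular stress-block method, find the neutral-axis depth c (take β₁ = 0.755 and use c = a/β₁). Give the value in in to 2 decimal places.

T = A_s f_y = 7.75 × 60 = 465 kips.
a = T/(0.85 f'_c b) = 465/(0.85 × 5.9 × 16.4) = 5.6538 in.
With β₁ = 0.755, c = a/β₁ = 5.6538/0.755 = 7.49 in.

c ≈ 7.49 in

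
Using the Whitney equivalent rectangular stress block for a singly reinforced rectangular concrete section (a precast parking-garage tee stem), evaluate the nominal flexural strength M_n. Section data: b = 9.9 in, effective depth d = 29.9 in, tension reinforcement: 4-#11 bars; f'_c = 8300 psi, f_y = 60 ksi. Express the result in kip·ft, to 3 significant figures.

A_s = 4 × 1.56 = 6.24 in².
T = A_s f_y = 6.24 × 60 = 374.4 kips.
a = T/(0.85 f'_c b) = 374.4/(0.85 × 8.3 × 9.9) = 5.360 in.
M_n = T(d − a/2) = 374.4 × (29.9 − 2.68) = 10191.2 kip·in = 10191.2/12 = 849.27 kip·ft.

M_n ≈ 849 kip·ft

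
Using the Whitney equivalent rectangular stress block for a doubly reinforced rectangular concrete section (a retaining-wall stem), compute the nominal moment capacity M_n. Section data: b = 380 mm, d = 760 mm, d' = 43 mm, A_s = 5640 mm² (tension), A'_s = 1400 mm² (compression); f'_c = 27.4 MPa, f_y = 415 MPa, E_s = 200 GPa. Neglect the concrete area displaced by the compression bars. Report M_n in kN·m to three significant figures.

M_n ≈ 1580 kN·m

Assume both tension and compression steel yield.
Net tension couple steel: A_s − A'_s = 4240 mm².
a = (A_s − A'_s) f_y / (0.85 f'_c b) = 1759600/(0.85 × 27.4 × 380) = 198.82 mm.
c = a/β₁ = 198.82/0.85 = 233.91 mm; ε'_s = 0.003(c − d')/c = 0.0024 ≥ f_y/E_s = 0.0021, so compression steel does yield.
M_n = (A_s − A'_s) f_y (d − a/2) + A'_s f_y (d − d') = [1759600 × (760 − 99.41) + 581000 × (760 − 43)] × 10⁻⁶ = 1162.37 + 416.58 = 1578.95 kN·m.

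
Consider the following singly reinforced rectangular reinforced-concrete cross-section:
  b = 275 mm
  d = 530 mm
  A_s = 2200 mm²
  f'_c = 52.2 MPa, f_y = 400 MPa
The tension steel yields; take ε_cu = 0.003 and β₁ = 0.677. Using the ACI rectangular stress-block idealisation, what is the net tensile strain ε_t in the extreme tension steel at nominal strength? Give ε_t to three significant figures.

a = A_s f_y/(0.85 f'_c b) = 72.12 mm.
β₁ = 0.677, so c = a/β₁ = 72.12/0.677 = 106.53 mm.
From the linear strain diagram with ε_cu = 0.003: ε_t = 0.003 (d − c)/c = 0.003 × (530 − 106.53)/106.53 = 0.0119.
Since ε_t ≥ 0.005, the section is tension-controlled.

ε_t ≈ 0.0119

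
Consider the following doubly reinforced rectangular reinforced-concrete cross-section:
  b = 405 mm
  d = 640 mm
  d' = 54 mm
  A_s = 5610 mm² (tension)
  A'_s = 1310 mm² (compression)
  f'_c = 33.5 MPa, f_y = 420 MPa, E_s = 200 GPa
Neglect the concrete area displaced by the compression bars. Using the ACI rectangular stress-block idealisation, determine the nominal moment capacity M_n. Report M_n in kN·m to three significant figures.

M_n ≈ 1340 kN·m

Assume both tension and compression steel yield.
Net tension couple steel: A_s − A'_s = 4300 mm².
a = (A_s − A'_s) f_y / (0.85 f'_c b) = 1806000/(0.85 × 33.5 × 405) = 156.60 mm.
c = a/β₁ = 156.60/0.811 = 193.09 mm; ε'_s = 0.003(c − d')/c = 0.0022 ≥ f_y/E_s = 0.0021, so compression steel does yield.
M_n = (A_s − A'_s) f_y (d − a/2) + A'_s f_y (d − d') = [1806000 × (640 − 78.3) + 550200 × (640 − 54)] × 10⁻⁶ = 1014.43 + 322.42 = 1336.85 kN·m.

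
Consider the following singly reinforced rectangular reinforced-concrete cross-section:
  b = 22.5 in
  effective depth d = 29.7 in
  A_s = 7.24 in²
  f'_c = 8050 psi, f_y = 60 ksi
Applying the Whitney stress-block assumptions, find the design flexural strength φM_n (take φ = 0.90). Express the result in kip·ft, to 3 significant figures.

T = A_s f_y = 7.24 × 60 = 434.4 kips.
a = T/(0.85 f'_c b) = 434.4/(0.85 × 8.05 × 22.5) = 2.822 in.
M_n = T(d − a/2) = 434.4 × (29.7 − 1.411) = 12288.7 kip·in = 12288.7/12 = 1024.06 kip·ft.
φM_n = 0.90 × 1024.06 = 921.65 kip·ft.

φM_n ≈ 922 kip·ft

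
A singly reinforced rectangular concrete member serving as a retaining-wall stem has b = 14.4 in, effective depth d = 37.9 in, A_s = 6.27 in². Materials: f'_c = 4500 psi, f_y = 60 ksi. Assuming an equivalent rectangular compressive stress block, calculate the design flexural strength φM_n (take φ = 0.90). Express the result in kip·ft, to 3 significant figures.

φM_n ≈ 973 kip·ft

T = A_s f_y = 6.27 × 60 = 376.2 kips.
a = T/(0.85 f'_c b) = 376.2/(0.85 × 4.5 × 14.4) = 6.830 in.
M_n = T(d − a/2) = 376.2 × (37.9 − 3.415) = 12973.3 kip·in = 12973.3/12 = 1081.11 kip·ft.
φM_n = 0.90 × 1081.11 = 973.00 kip·ft.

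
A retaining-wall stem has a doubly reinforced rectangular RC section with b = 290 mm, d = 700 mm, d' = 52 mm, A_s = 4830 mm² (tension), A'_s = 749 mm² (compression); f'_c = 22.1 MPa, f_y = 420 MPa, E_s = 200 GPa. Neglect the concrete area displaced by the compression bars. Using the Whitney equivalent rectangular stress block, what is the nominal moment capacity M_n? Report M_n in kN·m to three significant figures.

M_n ≈ 1130 kN·m

Assume both tension and compression steel yield.
Net tension couple steel: A_s − A'_s = 4081 mm².
a = (A_s − A'_s) f_y / (0.85 f'_c b) = 1714020/(0.85 × 22.1 × 290) = 314.63 mm.
c = a/β₁ = 314.63/0.85 = 370.15 mm; ε'_s = 0.003(c − d')/c = 0.0026 ≥ f_y/E_s = 0.0021, so compression steel does yield.
M_n = (A_s − A'_s) f_y (d − a/2) + A'_s f_y (d − d') = [1714020 × (700 − 157.315) + 314580 × (700 − 52)] × 10⁻⁶ = 930.17 + 203.85 = 1134.02 kN·m.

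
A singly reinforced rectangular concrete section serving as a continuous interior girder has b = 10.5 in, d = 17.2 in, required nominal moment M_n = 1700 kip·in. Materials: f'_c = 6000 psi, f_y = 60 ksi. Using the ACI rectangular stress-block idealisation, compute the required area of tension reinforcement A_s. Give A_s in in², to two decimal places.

From M_n = 0.85 f'_c a b (d − a/2):
a = d − √(d² − 2M_n/(0.85 f'_c b)) = 17.2 − √(17.2² − 2 × 1700/(0.85 × 6 × 10.5)) = 1.957 in.
A_s = 0.85 f'_c a b / f_y = 0.85 × 6 × 1.957 × 10.5 / 60 = 1.747 in².

A_s ≈ 1.75 in²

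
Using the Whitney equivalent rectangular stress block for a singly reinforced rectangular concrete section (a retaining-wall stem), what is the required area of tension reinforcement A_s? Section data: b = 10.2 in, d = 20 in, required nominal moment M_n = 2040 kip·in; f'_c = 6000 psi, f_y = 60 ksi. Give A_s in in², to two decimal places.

A_s ≈ 1.79 in²

From M_n = 0.85 f'_c a b (d − a/2):
a = d − √(d² − 2M_n/(0.85 f'_c b)) = 20 − √(20² − 2 × 2040/(0.85 × 6 × 10.2)) = 2.068 in.
A_s = 0.85 f'_c a b / f_y = 0.85 × 6 × 2.068 × 10.2 / 60 = 1.793 in².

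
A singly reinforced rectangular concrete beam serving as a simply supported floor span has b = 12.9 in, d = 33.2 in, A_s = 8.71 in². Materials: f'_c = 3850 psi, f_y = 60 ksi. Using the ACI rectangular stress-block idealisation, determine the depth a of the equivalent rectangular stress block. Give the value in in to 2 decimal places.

T = A_s f_y = 8.71 × 60 = 522.6 kips.
a = T/(0.85 f'_c b) = 522.6/(0.85 × 3.85 × 12.9) = 12.38 in.

a ≈ 12.38 in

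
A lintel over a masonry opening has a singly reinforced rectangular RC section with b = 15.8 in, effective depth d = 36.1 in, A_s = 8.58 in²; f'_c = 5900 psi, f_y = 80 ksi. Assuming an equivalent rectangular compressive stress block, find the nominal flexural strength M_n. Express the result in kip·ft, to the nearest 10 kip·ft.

T = A_s f_y = 8.58 × 80 = 686.4 kips.
a = T/(0.85 f'_c b) = 686.4/(0.85 × 5.9 × 15.8) = 8.663 in.
M_n = T(d − a/2) = 686.4 × (36.1 − 4.3315) = 21805.9 kip·in = 21805.9/12 = 1817.16 kip·ft.

M_n ≈ 1820 kip·ft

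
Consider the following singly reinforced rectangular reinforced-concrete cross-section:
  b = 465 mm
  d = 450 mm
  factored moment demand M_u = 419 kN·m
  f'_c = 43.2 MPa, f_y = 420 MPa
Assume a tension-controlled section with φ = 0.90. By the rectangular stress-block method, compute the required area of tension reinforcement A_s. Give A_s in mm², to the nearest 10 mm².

A_s ≈ 2660 mm²

M_n = M_u/φ = 419/0.90 = 465.556 kN·m.
With M_n = 0.85 f'_c a b (d − a/2), solve the quadratic for a:
a = d − √(d² − 2M_n/(0.85 f'_c b)) = 450 − √(450² − 2 × 465.556×10⁶/(0.85 × 43.2 × 465)) = 65.33 mm.
A_s = 0.85 f'_c a b / f_y = 0.85 × 43.2 × 65.33 × 465 / 420 = 2655.9 mm².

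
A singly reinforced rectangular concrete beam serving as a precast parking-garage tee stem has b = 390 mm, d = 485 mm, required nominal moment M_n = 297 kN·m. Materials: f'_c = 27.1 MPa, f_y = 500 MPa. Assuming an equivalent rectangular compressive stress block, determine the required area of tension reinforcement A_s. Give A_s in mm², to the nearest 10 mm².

With M_n = 0.85 f'_c a b (d − a/2), solve the quadratic for a:
a = d − √(d² − 2M_n/(0.85 f'_c b)) = 485 − √(485² − 2 × 297×10⁶/(0.85 × 27.1 × 390)) = 73.78 mm.
A_s = 0.85 f'_c a b / f_y = 0.85 × 27.1 × 73.78 × 390 / 500 = 1325.6 mm².

A_s ≈ 1330 mm²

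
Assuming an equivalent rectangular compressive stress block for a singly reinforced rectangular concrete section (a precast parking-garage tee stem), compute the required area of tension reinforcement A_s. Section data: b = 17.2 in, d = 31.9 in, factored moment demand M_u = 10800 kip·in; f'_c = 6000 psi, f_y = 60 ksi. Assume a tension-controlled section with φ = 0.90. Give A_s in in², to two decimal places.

A_s ≈ 6.76 in²

M_n = M_u/φ = 10800/0.90 = 12000 kip·in.
From M_n = 0.85 f'_c a b (d − a/2):
a = d − √(d² − 2M_n/(0.85 f'_c b)) = 31.9 − √(31.9² − 2 × 12000/(0.85 × 6 × 17.2)) = 4.623 in.
A_s = 0.85 f'_c a b / f_y = 0.85 × 6 × 4.623 × 17.2 / 60 = 6.759 in².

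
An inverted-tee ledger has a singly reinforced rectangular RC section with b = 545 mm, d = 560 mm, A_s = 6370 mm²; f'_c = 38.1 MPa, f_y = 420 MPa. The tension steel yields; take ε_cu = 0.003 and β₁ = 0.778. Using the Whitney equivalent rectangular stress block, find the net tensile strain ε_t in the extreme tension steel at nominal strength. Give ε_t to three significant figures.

a = A_s f_y/(0.85 f'_c b) = 151.58 mm.
β₁ = 0.778, so c = a/β₁ = 151.58/0.778 = 194.83 mm.
From the linear strain diagram with ε_cu = 0.003: ε_t = 0.003 (d − c)/c = 0.003 × (560 − 194.83)/194.83 = 0.00562.
Since ε_t ≥ 0.005, the section is tension-controlled.

ε_t ≈ 0.00562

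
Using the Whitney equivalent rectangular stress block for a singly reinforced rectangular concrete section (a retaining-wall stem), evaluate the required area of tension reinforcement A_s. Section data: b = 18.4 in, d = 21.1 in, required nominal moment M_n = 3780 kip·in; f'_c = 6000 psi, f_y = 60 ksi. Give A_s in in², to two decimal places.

From M_n = 0.85 f'_c a b (d − a/2):
a = d − √(d² − 2M_n/(0.85 f'_c b)) = 21.1 − √(21.1² − 2 × 3780/(0.85 × 6 × 18.4)) = 2.004 in.
A_s = 0.85 f'_c a b / f_y = 0.85 × 6 × 2.004 × 18.4 / 60 = 3.134 in².

A_s ≈ 3.13 in²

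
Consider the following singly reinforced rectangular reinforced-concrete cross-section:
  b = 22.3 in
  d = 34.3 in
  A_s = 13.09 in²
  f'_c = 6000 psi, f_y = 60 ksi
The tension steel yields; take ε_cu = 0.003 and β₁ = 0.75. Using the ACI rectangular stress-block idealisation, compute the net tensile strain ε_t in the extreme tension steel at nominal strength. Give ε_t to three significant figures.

a = A_s f_y/(0.85 f'_c b) = 6.906 in.
β₁ = 0.75, so c = a/β₁ = 6.906/0.75 = 9.208 in.
From the linear strain diagram with ε_cu = 0.003: ε_t = 0.003 (d − c)/c = 0.003 × (34.3 − 9.208)/9.208 = 0.00818.
Since ε_t ≥ 0.005, the section is tension-controlled.

ε_t ≈ 0.00818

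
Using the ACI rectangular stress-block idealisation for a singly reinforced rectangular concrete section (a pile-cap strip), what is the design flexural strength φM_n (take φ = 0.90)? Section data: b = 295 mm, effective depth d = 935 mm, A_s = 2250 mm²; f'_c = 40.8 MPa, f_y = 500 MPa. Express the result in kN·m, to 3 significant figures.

T = A_s f_y = 2250 × 500 = 1125000 N = 1125 kN.
From C = T: a = T/(0.85 f'_c b) = 1125000/(0.85 × 40.8 × 295) = 109.96 mm.
M_n = T(d − a/2) = 1125 kN × (935 − 54.98) mm = 990.02 kN·m.
φM_n = 0.90 × 990.02 = 891.02 kN·m.

φM_n ≈ 891 kN·m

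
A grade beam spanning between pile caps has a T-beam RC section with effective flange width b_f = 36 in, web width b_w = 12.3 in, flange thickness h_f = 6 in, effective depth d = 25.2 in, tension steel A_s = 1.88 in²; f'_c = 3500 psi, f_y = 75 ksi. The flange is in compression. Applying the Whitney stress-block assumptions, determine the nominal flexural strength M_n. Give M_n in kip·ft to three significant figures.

Tension: T = A_s f_y = 1.88 × 75 = 141 kips.
Try a within the flange: a = T/(0.85 f'_c b_f) = 141/(0.85 × 3.5 × 36) = 1.317 in.
Since a = 1.317 ≤ h_f = 6 in, the stress block lies entirely in the flange; analyse as a rectangular beam of width b_f.
M_n = T(d − a/2) = 141 × (25.2 − 0.6585) = 3460.4 kip·in.
M_n = 3460.4/12 = 288.37 kip·ft.

M_n ≈ 288 kip·ft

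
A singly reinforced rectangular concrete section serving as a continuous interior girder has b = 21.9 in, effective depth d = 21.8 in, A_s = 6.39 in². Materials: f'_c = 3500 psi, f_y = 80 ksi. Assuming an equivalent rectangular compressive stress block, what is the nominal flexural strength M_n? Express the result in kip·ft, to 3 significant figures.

M_n ≈ 762 kip·ft

T = A_s f_y = 6.39 × 80 = 511.2 kips.
a = T/(0.85 f'_c b) = 511.2/(0.85 × 3.5 × 21.9) = 7.846 in.
M_n = T(d − a/2) = 511.2 × (21.8 − 3.923) = 9138.7 kip·in = 9138.7/12 = 761.56 kip·ft.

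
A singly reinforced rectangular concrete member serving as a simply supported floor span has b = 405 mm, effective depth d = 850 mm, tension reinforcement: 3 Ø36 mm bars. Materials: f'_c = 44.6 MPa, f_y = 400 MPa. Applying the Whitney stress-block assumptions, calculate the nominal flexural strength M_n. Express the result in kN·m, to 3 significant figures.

A_s = 3 × 1018 = 3054 mm².
T = A_s f_y = 3054 × 400 = 1221600 N = 1221.6 kN.
From C = T: a = T/(0.85 f'_c b) = 1221600/(0.85 × 44.6 × 405) = 79.56 mm.
M_n = T(d − a/2) = 1221.6 kN × (850 − 39.78) mm = 989.76 kN·m.

M_n ≈ 990 kN·m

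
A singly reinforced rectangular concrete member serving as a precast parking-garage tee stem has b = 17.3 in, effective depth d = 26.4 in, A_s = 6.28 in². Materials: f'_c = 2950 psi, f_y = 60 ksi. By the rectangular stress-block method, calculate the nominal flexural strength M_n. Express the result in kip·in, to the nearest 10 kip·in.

T = A_s f_y = 6.28 × 60 = 376.8 kips.
a = T/(0.85 f'_c b) = 376.8/(0.85 × 2.95 × 17.3) = 8.686 in.
M_n = T(d − a/2) = 376.8 × (26.4 − 4.343) = 8311.1 kip·in.

M_n ≈ 8310 kip·in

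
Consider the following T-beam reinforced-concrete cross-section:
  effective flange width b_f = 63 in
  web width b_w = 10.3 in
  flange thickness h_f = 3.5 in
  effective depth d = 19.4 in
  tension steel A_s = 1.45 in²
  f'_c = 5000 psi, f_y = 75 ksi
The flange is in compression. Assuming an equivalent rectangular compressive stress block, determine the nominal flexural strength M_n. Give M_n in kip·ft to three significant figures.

M_n ≈ 174 kip·ft

Tension: T = A_s f_y = 1.45 × 75 = 108.75 kips.
Try a within the flange: a = T/(0.85 f'_c b_f) = 108.75/(0.85 × 5 × 63) = 0.406 in.
Since a = 0.406 ≤ h_f = 3.5 in, the stress block lies entirely in the flange; analyse as a rectangular beam of width b_f.
M_n = T(d − a/2) = 108.75 × (19.4 − 0.203) = 2087.7 kip·in.
M_n = 2087.7/12 = 173.98 kip·ft.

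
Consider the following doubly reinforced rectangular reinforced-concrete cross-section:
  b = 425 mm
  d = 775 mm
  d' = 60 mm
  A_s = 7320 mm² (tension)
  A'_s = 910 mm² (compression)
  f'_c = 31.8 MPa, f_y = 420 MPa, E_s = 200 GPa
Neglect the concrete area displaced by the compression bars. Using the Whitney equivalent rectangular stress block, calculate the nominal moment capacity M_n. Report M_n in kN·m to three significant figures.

M_n ≈ 2040 kN·m

Assume both tension and compression steel yield.
Net tension couple steel: A_s − A'_s = 6410 mm².
a = (A_s − A'_s) f_y / (0.85 f'_c b) = 2692200/(0.85 × 31.8 × 425) = 234.35 mm.
c = a/β₁ = 234.35/0.823 = 284.75 mm; ε'_s = 0.003(c − d')/c = 0.0024 ≥ f_y/E_s = 0.0021, so compression steel does yield.
M_n = (A_s − A'_s) f_y (d − a/2) + A'_s f_y (d − d') = [2692200 × (775 − 117.175) + 382200 × (775 − 60)] × 10⁻⁶ = 1771.00 + 273.27 = 2044.27 kN·m.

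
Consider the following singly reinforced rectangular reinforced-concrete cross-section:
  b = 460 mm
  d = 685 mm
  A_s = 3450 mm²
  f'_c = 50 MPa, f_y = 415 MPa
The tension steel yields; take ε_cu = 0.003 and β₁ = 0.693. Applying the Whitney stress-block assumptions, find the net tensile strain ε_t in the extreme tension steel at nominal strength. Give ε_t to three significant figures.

ε_t ≈ 0.0164

a = A_s f_y/(0.85 f'_c b) = 73.24 mm.
β₁ = 0.693, so c = a/β₁ = 73.24/0.693 = 105.69 mm.
From the linear strain diagram with ε_cu = 0.003: ε_t = 0.003 (d − c)/c = 0.003 × (685 − 105.69)/105.69 = 0.0164.
Since ε_t ≥ 0.005, the section is tension-controlled.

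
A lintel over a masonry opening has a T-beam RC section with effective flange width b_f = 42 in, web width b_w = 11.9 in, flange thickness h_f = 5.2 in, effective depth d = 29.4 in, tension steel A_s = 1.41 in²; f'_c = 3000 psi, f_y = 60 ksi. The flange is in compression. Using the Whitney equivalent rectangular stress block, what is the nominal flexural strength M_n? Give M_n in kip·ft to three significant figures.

Tension: T = A_s f_y = 1.41 × 60 = 84.6 kips.
Try a within the flange: a = T/(0.85 f'_c b_f) = 84.6/(0.85 × 3 × 42) = 0.790 in.
Since a = 0.790 ≤ h_f = 5.2 in, the stress block lies entirely in the flange; analyse as a rectangular beam of width b_f.
M_n = T(d − a/2) = 84.6 × (29.4 − 0.395) = 2453.8 kip·in.
M_n = 2453.8/12 = 204.48 kip·ft.

M_n ≈ 204 kip·ft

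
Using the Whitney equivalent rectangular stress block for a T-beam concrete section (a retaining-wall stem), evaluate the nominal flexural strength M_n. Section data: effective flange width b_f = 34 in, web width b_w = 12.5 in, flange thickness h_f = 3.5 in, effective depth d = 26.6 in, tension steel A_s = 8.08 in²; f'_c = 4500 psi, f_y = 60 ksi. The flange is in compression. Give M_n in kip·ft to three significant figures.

M_n ≈ 999 kip·ft

Tension: T = A_s f_y = 8.08 × 60 = 484.8 kips.
Try a within the flange: a = T/(0.85 f'_c b_f) = 484.8/(0.85 × 4.5 × 34) = 3.728 in.
a = 3.728 > h_f = 3.5 in: the block extends into the web. Split into flange-overhang and web parts.
C_f = 0.85 f'_c (b_f − b_w) h_f = 0.85 × 4.5 × (34 − 12.5) × 3.5 = 287.8 kips.
Remaining web compression depth: a_w = (T − C_f)/(0.85 f'_c b_w) = (484.8 − 287.8)/(0.85 × 4.5 × 12.5) = 4.120 in.
M_n = C_f(d − h_f/2) + (T − C_f)(d − a_w/2) = 287.8 × (26.6 − 1.75) + 197 × (26.6 − 2.06) = 7151.8 + 4834.4 = 11986.2 kip·in.
M_n = 11986.2/12 = 998.85 kip·ft.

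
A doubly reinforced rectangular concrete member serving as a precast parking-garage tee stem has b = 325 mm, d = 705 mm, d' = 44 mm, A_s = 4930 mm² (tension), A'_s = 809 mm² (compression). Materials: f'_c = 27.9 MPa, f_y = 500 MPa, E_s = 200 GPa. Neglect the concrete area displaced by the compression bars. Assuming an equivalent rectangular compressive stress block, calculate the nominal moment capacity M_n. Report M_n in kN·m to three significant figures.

Assume both tension and compression steel yield.
Net tension couple steel: A_s − A'_s = 4121 mm².
a = (A_s − A'_s) f_y / (0.85 f'_c b) = 2060500/(0.85 × 27.9 × 325) = 267.34 mm.
c = a/β₁ = 267.34/0.85 = 314.52 mm; ε'_s = 0.003(c − d')/c = 0.0026 ≥ f_y/E_s = 0.0025, so compression steel does yield.
M_n = (A_s − A'_s) f_y (d − a/2) + A'_s f_y (d − d') = [2060500 × (705 − 133.67) + 404500 × (705 − 44)] × 10⁻⁶ = 1177.23 + 267.37 = 1444.60 kN·m.

M_n ≈ 1440 kN·m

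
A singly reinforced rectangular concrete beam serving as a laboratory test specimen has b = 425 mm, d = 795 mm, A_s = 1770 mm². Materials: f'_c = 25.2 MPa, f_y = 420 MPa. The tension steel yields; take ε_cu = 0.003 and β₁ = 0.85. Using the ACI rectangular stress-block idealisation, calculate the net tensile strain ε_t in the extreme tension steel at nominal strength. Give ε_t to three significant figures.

a = A_s f_y/(0.85 f'_c b) = 81.66 mm.
β₁ = 0.85, so c = a/β₁ = 81.66/0.85 = 96.07 mm.
From the linear strain diagram with ε_cu = 0.003: ε_t = 0.003 (d − c)/c = 0.003 × (795 − 96.07)/96.07 = 0.0218.
Since ε_t ≥ 0.005, the section is tension-controlled.

ε_t ≈ 0.0218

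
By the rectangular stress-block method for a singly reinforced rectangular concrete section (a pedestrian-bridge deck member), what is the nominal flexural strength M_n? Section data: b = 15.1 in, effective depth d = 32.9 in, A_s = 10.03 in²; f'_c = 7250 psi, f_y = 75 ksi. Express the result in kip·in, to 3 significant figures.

T = A_s f_y = 10.03 × 75 = 752.25 kips.
a = T/(0.85 f'_c b) = 752.25/(0.85 × 7.25 × 15.1) = 8.084 in.
M_n = T(d − a/2) = 752.25 × (32.9 − 4.042) = 21708.4 kip·in.

M_n ≈ 21700 kip·in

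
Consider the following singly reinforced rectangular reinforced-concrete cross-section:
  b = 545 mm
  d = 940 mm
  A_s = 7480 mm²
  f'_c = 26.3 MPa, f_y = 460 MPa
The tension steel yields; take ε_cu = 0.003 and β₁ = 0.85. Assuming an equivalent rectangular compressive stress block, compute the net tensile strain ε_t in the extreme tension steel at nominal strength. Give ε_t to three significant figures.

a = A_s f_y/(0.85 f'_c b) = 282.42 mm.
β₁ = 0.85, so c = a/β₁ = 282.42/0.85 = 332.26 mm.
From the linear strain diagram with ε_cu = 0.003: ε_t = 0.003 (d − c)/c = 0.003 × (940 − 332.26)/332.26 = 0.00549.
Since ε_t ≥ 0.005, the section is tension-controlled.

ε_t ≈ 0.00549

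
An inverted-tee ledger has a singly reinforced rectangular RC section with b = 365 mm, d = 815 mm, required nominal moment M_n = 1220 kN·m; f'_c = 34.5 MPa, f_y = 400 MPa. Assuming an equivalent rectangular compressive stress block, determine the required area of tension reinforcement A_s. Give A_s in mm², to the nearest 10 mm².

With M_n = 0.85 f'_c a b (d − a/2), solve the quadratic for a:
a = d − √(d² − 2M_n/(0.85 f'_c b)) = 815 − √(815² − 2 × 1220×10⁶/(0.85 × 34.5 × 365)) = 154.50 mm.
A_s = 0.85 f'_c a b / f_y = 0.85 × 34.5 × 154.50 × 365 / 400 = 4134.3 mm².

A_s ≈ 4130 mm²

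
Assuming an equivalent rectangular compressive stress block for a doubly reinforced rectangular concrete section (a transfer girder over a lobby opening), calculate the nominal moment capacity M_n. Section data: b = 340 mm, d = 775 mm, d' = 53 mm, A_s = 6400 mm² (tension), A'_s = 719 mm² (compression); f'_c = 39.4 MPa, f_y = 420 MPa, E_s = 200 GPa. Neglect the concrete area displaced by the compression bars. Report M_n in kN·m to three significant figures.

Assume both tension and compression steel yield.
Net tension couple steel: A_s − A'_s = 5681 mm².
a = (A_s − A'_s) f_y / (0.85 f'_c b) = 2386020/(0.85 × 39.4 × 340) = 209.55 mm.
c = a/β₁ = 209.55/0.769 = 272.50 mm; ε'_s = 0.003(c − d')/c = 0.0024 ≥ f_y/E_s = 0.0021, so compression steel does yield.
M_n = (A_s − A'_s) f_y (d − a/2) + A'_s f_y (d − d') = [2386020 × (775 − 104.775) + 301980 × (775 − 53)] × 10⁻⁶ = 1599.17 + 218.03 = 1817.20 kN·m.

M_n ≈ 1820 kN·m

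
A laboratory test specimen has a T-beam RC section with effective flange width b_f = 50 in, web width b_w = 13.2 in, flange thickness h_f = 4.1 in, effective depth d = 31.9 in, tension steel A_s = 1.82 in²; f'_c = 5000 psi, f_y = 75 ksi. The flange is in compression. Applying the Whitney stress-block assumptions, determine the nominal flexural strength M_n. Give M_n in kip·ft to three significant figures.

Tension: T = A_s f_y = 1.82 × 75 = 136.5 kips.
Try a within the flange: a = T/(0.85 f'_c b_f) = 136.5/(0.85 × 5 × 50) = 0.642 in.
Since a = 0.642 ≤ h_f = 4.1 in, the stress block lies entirely in the flange; analyse as a rectangular beam of width b_f.
M_n = T(d − a/2) = 136.5 × (31.9 − 0.321) = 4310.5 kip·in.
M_n = 4310.5/12 = 359.21 kip·ft.

M_n ≈ 359 kip·ft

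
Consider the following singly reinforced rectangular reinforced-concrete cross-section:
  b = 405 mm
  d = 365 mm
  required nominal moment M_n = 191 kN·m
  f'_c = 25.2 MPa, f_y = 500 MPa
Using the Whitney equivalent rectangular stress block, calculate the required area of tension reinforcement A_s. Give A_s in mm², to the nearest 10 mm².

With M_n = 0.85 f'_c a b (d − a/2), solve the quadratic for a:
a = d − √(d² − 2M_n/(0.85 f'_c b)) = 365 − √(365² − 2 × 191×10⁶/(0.85 × 25.2 × 405)) = 66.35 mm.
A_s = 0.85 f'_c a b / f_y = 0.85 × 25.2 × 66.35 × 405 / 500 = 1151.2 mm².

A_s ≈ 1150 mm²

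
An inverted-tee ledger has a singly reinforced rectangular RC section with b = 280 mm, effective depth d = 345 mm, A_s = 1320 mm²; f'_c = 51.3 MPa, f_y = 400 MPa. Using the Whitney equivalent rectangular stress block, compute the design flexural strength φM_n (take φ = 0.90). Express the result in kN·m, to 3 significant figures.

T = A_s f_y = 1320 × 400 = 528000 N = 528 kN.
From C = T: a = T/(0.85 f'_c b) = 528000/(0.85 × 51.3 × 280) = 43.25 mm.
M_n = T(d − a/2) = 528 kN × (345 − 21.625) mm = 170.74 kN·m.
φM_n = 0.90 × 170.74 = 153.67 kN·m.

φM_n ≈ 154 kN·m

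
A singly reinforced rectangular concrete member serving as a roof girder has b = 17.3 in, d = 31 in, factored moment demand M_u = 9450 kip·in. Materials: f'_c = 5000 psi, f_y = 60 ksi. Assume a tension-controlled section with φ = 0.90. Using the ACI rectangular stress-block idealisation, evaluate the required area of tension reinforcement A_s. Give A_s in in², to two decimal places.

M_n = M_u/φ = 9450/0.90 = 10500 kip·in.
From M_n = 0.85 f'_c a b (d − a/2):
a = d − √(d² − 2M_n/(0.85 f'_c b)) = 31 − √(31² − 2 × 10500/(0.85 × 5 × 17.3)) = 5.012 in.
A_s = 0.85 f'_c a b / f_y = 0.85 × 5 × 5.012 × 17.3 / 60 = 6.142 in².

A_s ≈ 6.14 in²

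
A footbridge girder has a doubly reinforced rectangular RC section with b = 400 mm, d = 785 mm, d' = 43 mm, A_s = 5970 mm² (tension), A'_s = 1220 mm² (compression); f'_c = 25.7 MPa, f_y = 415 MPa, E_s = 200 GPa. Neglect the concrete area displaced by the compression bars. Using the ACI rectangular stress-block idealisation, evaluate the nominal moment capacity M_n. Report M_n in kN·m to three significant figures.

M_n ≈ 1700 kN·m

Assume both tension and compression steel yield.
Net tension couple steel: A_s − A'_s = 4750 mm².
a = (A_s − A'_s) f_y / (0.85 f'_c b) = 1971250/(0.85 × 25.7 × 400) = 225.60 mm.
c = a/β₁ = 225.60/0.85 = 265.41 mm; ε'_s = 0.003(c − d')/c = 0.0025 ≥ f_y/E_s = 0.0021, so compression steel does yield.
M_n = (A_s − A'_s) f_y (d − a/2) + A'_s f_y (d − d') = [1971250 × (785 − 112.8) + 506300 × (785 − 43)] × 10⁻⁶ = 1325.07 + 375.67 = 1700.74 kN·m.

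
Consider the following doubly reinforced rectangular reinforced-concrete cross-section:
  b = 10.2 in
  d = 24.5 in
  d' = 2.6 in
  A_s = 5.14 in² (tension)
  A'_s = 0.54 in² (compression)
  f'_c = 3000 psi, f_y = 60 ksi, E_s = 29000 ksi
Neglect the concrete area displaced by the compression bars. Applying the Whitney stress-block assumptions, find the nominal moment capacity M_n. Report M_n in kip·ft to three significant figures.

Assume both steels yield.
a = (A_s − A'_s) f_y/(0.85 f'_c b) = (5.14 − 0.54) × 60/(0.85 × 3 × 10.2) = 10.611 in.
c = a/β₁ = 10.611/0.85 = 12.484 in; ε'_s = 0.003(c − d')/c = 0.0024 ≥ ε_y = 0.0021, so the compression steel yields.
M_n = (A_s − A'_s) f_y (d − a/2) + A'_s f_y (d − d') = 276 × (24.5 − 5.3055) + 32.4 × (24.5 − 2.6) = 5297.7 + 709.6 = 6007.3 kip·in = 6007.3/12 = 500.61 kip·ft.

M_n ≈ 501 kip·ft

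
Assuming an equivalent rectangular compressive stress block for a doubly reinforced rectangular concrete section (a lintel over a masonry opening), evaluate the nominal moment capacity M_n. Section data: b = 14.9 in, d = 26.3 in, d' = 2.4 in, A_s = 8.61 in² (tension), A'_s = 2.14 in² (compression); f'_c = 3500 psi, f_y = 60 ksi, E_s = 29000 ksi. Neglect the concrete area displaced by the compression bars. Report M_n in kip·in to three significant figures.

M_n ≈ 11600 kip·in

Assume both steels yield.
a = (A_s − A'_s) f_y/(0.85 f'_c b) = (8.61 − 2.14) × 60/(0.85 × 3.5 × 14.9) = 8.758 in.
c = a/β₁ = 8.758/0.85 = 10.304 in; ε'_s = 0.003(c − d')/c = 0.0023 ≥ ε_y = 0.0021, so the compression steel yields.
M_n = (A_s − A'_s) f_y (d − a/2) + A'_s f_y (d − d') = 388.2 × (26.3 − 4.379) + 128.4 × (26.3 − 2.4) = 8509.7 + 3068.8 = 11578.5 kip·in.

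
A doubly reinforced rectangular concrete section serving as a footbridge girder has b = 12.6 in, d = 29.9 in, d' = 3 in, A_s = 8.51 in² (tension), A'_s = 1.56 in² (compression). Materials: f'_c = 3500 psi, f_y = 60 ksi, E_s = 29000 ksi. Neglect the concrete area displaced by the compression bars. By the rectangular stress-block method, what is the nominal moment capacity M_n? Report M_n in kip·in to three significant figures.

Assume both steels yield.
a = (A_s − A'_s) f_y/(0.85 f'_c b) = (8.51 − 1.56) × 60/(0.85 × 3.5 × 12.6) = 11.124 in.
c = a/β₁ = 11.124/0.85 = 13.087 in; ε'_s = 0.003(c − d')/c = 0.0023 ≥ ε_y = 0.0021, so the compression steel yields.
M_n = (A_s − A'_s) f_y (d − a/2) + A'_s f_y (d − d') = 417 × (29.9 − 5.562) + 93.6 × (29.9 − 3) = 10148.9 + 2517.8 = 12666.7 kip·in.

M_n ≈ 12700 kip·in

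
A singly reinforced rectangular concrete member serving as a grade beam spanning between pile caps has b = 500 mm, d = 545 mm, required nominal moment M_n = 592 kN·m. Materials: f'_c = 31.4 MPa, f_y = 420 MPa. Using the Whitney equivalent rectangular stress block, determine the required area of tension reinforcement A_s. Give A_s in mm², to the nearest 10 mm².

With M_n = 0.85 f'_c a b (d − a/2), solve the quadratic for a:
a = d − √(d² − 2M_n/(0.85 f'_c b)) = 545 − √(545² − 2 × 592×10⁶/(0.85 × 31.4 × 500)) = 88.60 mm.
A_s = 0.85 f'_c a b / f_y = 0.85 × 31.4 × 88.60 × 500 / 420 = 2815.2 mm².

A_s ≈ 2820 mm²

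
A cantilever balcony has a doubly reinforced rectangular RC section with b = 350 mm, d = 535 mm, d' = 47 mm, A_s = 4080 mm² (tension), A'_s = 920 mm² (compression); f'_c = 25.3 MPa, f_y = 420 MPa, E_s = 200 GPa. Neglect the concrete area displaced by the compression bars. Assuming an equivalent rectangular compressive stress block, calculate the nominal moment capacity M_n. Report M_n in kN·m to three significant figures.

M_n ≈ 782 kN·m

Assume both tension and compression steel yield.
Net tension couple steel: A_s − A'_s = 3160 mm².
a = (A_s − A'_s) f_y / (0.85 f'_c b) = 1327200/(0.85 × 25.3 × 350) = 176.33 mm.
c = a/β₁ = 176.33/0.85 = 207.45 mm; ε'_s = 0.003(c − d')/c = 0.0023 ≥ f_y/E_s = 0.0021, so compression steel does yield.
M_n = (A_s − A'_s) f_y (d − a/2) + A'_s f_y (d − d') = [1327200 × (535 − 88.165) + 386400 × (535 − 47)] × 10⁻⁶ = 593.04 + 188.56 = 781.60 kN·m.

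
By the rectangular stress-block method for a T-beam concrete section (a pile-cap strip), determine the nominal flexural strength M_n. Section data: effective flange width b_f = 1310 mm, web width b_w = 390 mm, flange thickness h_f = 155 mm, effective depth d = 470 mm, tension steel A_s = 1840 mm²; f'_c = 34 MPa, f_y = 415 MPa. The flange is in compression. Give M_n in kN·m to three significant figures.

Tension: T = A_s f_y = 1840 × 415 = 763600 N.
Try a within the flange: a = T/(0.85 f'_c b_f) = 763600/(0.85 × 34 × 1310) = 20.17 mm.
Since a = 20.17 ≤ h_f = 155 mm, the stress block lies entirely in the flange; analyse as a rectangular beam of width b_f.
M_n = T(d − a/2) = 763600 × (470 − 10.085) = 351.19 × 10⁶ N·mm.
M_n = 351.19 kN·m.

M_n ≈ 351 kN·m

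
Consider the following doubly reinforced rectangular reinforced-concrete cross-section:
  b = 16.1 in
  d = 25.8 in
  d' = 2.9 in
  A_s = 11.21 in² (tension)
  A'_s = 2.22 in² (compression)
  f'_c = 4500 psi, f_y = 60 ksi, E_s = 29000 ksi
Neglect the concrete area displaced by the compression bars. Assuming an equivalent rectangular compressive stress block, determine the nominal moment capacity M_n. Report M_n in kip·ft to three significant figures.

M_n ≈ 1220 kip·ft

Assume both steels yield.
a = (A_s − A'_s) f_y/(0.85 f'_c b) = (11.21 − 2.22) × 60/(0.85 × 4.5 × 16.1) = 8.759 in.
c = a/β₁ = 8.759/0.825 = 10.617 in; ε'_s = 0.003(c − d')/c = 0.0022 ≥ ε_y = 0.0021, so the compression steel yields.
M_n = (A_s − A'_s) f_y (d − a/2) + A'_s f_y (d − d') = 539.4 × (25.8 − 4.3795) + 133.2 × (25.8 − 2.9) = 11554.2 + 3050.3 = 14604.5 kip·in = 14604.5/12 = 1217.04 kip·ft.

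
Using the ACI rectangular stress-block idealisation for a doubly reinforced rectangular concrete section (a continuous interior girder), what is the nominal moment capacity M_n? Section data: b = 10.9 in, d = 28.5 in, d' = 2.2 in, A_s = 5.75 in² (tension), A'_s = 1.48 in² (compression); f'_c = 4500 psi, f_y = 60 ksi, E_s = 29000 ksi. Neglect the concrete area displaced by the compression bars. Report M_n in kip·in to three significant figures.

M_n ≈ 8850 kip·in

Assume both steels yield.
a = (A_s − A'_s) f_y/(0.85 f'_c b) = (5.75 − 1.48) × 60/(0.85 × 4.5 × 10.9) = 6.145 in.
c = a/β₁ = 6.145/0.825 = 7.448 in; ε'_s = 0.003(c − d')/c = 0.0021 ≥ ε_y = 0.0021, so the compression steel yields.
M_n = (A_s − A'_s) f_y (d − a/2) + A'_s f_y (d − d') = 256.2 × (28.5 − 3.0725) + 88.8 × (28.5 − 2.2) = 6514.5 + 2335.4 = 8849.9 kip·in.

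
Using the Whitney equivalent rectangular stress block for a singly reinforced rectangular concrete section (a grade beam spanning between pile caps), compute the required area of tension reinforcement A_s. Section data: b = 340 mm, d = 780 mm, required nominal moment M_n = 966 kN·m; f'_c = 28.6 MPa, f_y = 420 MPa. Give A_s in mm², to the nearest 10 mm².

With M_n = 0.85 f'_c a b (d − a/2), solve the quadratic for a:
a = d − √(d² − 2M_n/(0.85 f'_c b)) = 780 − √(780² − 2 × 966×10⁶/(0.85 × 28.6 × 340)) = 167.91 mm.
A_s = 0.85 f'_c a b / f_y = 0.85 × 28.6 × 167.91 × 340 / 420 = 3304.4 mm².

A_s ≈ 3300 mm²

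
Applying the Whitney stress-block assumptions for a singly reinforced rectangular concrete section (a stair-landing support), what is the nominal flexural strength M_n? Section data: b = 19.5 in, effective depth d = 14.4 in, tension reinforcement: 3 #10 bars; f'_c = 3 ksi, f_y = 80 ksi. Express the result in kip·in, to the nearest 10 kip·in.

M_n ≈ 3450 kip·in

A_s = 3 × 1.27 = 3.81 in².
T = A_s f_y = 3.81 × 80 = 304.8 kips.
a = T/(0.85 f'_c b) = 304.8/(0.85 × 3 × 19.5) = 6.130 in.
M_n = T(d − a/2) = 304.8 × (14.4 − 3.065) = 3454.9 kip·in.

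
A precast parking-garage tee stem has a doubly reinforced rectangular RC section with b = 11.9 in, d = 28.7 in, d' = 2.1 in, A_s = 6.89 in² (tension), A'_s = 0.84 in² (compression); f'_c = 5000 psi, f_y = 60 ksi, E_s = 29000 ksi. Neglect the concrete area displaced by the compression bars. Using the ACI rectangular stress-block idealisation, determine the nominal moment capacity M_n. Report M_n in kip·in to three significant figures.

M_n ≈ 10500 kip·in

Assume both steels yield.
a = (A_s − A'_s) f_y/(0.85 f'_c b) = (6.89 − 0.84) × 60/(0.85 × 5 × 11.9) = 7.177 in.
c = a/β₁ = 7.177/0.8 = 8.971 in; ε'_s = 0.003(c − d')/c = 0.0023 ≥ ε_y = 0.0021, so the compression steel yields.
M_n = (A_s − A'_s) f_y (d − a/2) + A'_s f_y (d − d') = 363 × (28.7 − 3.5885) + 50.4 × (28.7 − 2.1) = 9115.5 + 1340.6 = 10456.1 kip·in.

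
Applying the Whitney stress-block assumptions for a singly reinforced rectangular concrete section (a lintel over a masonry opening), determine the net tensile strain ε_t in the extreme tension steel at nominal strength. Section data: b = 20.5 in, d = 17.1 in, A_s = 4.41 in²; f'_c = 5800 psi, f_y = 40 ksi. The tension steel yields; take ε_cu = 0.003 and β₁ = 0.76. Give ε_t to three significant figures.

a = A_s f_y/(0.85 f'_c b) = 1.745 in.
β₁ = 0.76, so c = a/β₁ = 1.745/0.76 = 2.296 in.
From the linear strain diagram with ε_cu = 0.003: ε_t = 0.003 (d − c)/c = 0.003 × (17.1 − 2.296)/2.296 = 0.0193.
Since ε_t ≥ 0.005, the section is tension-controlled.

ε_t ≈ 0.0193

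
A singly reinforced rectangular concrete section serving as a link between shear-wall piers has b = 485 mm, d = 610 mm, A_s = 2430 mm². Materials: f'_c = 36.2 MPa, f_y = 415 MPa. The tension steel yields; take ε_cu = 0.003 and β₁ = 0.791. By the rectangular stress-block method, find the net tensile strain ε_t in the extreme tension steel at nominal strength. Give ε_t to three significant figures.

ε_t ≈ 0.0184

a = A_s f_y/(0.85 f'_c b) = 67.57 mm.
β₁ = 0.791, so c = a/β₁ = 67.57/0.791 = 85.42 mm.
From the linear strain diagram with ε_cu = 0.003: ε_t = 0.003 (d − c)/c = 0.003 × (610 − 85.42)/85.42 = 0.0184.
Since ε_t ≥ 0.005, the section is tension-controlled.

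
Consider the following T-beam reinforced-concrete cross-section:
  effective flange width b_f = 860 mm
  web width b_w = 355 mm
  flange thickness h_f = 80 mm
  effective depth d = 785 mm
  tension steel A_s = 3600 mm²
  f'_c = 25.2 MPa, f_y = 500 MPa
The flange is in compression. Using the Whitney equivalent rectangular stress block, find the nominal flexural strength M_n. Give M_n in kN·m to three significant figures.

M_n ≈ 1320 kN·m

Tension: T = A_s f_y = 3600 × 500 = 1800000 N.
Try a within the flange: a = T/(0.85 f'_c b_f) = 1800000/(0.85 × 25.2 × 860) = 97.71 mm.
a = 97.71 > h_f = 80 mm: the block extends into the web. Split into flange-overhang and web parts.
C_f = 0.85 f'_c (b_f − b_w) h_f = 0.85 × 25.2 × (860 − 355) × 80 = 865368 N.
Remaining web compression depth: a_w = (T − C_f)/(0.85 f'_c b_w) = (1800000 − 865368)/(0.85 × 25.2 × 355) = 122.91 mm.
M_n = C_f(d − h_f/2) + (T − C_f)(d − a_w/2) = 865368 × (785 − 40) + 934632 × (785 − 61.455) = 644.70 + 676.25 = 1320.95 × 10⁶ N·mm.
M_n = 1320.95 kN·m.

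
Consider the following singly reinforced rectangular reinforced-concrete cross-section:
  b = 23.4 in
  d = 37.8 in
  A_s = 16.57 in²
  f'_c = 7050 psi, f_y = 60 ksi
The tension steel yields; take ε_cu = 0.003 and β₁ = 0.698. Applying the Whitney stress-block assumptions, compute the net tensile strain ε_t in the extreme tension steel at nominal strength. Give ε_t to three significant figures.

ε_t ≈ 0.00816

a = A_s f_y/(0.85 f'_c b) = 7.090 in.
β₁ = 0.698, so c = a/β₁ = 7.090/0.698 = 10.158 in.
From the linear strain diagram with ε_cu = 0.003: ε_t = 0.003 (d − c)/c = 0.003 × (37.8 − 10.158)/10.158 = 0.00816.
Since ε_t ≥ 0.005, the section is tension-controlled.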